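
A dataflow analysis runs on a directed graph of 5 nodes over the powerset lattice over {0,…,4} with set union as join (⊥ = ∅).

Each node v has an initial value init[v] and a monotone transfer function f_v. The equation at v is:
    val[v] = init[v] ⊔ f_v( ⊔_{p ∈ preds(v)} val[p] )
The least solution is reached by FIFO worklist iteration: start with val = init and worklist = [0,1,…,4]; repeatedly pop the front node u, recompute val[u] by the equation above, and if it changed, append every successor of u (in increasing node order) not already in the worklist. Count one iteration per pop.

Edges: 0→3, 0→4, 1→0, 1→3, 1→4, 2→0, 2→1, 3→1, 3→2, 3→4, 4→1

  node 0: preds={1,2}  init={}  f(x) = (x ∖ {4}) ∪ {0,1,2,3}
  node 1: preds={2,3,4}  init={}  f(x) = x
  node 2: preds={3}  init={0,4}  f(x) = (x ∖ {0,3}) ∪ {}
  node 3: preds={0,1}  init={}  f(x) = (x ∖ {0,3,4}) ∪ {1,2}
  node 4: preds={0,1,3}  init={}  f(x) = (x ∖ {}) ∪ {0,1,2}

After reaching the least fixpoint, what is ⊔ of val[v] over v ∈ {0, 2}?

Iteration log — 12 steps:
  step 1. node 0  ⊔preds={0,4}  new={0,1,2,3}  old={}  +wl: 
  step 2. node 1  ⊔preds={0,4}  new={0,4}  old={}  +wl: 0
  step 3. node 2  ⊔preds={}  new={0,4}  stable
  step 4. node 3  ⊔preds={0,1,2,3,4}  new={1,2}  old={}  +wl: 1,2
  step 5. node 4  ⊔preds={0,1,2,3,4}  new={0,1,2,3,4}  old={}  +wl: 
  step 6. node 0  ⊔preds={0,4}  new={0,1,2,3}  stable
  step 7. node 1  ⊔preds={0,1,2,3,4}  new={0,1,2,3,4}  old={0,4}  +wl: 0,3,4
  step 8. node 2  ⊔preds={1,2}  new={0,1,2,4}  old={0,4}  +wl: 1
  step 9. node 0  ⊔preds={0,1,2,3,4}  new={0,1,2,3}  stable
  step 10. node 3  ⊔preds={0,1,2,3,4}  new={1,2}  stable
  step 11. node 4  ⊔preds={0,1,2,3,4}  new={0,1,2,3,4}  stable
  step 12. node 1  ⊔preds={0,1,2,3,4}  new={0,1,2,3,4}  stable

Least fixpoint reached:
  node 0: {0,1,2,3}
  node 1: {0,1,2,3,4}
  node 2: {0,1,2,4}
  node 3: {1,2}
  node 4: {0,1,2,3,4}

{0,1,2,3,4}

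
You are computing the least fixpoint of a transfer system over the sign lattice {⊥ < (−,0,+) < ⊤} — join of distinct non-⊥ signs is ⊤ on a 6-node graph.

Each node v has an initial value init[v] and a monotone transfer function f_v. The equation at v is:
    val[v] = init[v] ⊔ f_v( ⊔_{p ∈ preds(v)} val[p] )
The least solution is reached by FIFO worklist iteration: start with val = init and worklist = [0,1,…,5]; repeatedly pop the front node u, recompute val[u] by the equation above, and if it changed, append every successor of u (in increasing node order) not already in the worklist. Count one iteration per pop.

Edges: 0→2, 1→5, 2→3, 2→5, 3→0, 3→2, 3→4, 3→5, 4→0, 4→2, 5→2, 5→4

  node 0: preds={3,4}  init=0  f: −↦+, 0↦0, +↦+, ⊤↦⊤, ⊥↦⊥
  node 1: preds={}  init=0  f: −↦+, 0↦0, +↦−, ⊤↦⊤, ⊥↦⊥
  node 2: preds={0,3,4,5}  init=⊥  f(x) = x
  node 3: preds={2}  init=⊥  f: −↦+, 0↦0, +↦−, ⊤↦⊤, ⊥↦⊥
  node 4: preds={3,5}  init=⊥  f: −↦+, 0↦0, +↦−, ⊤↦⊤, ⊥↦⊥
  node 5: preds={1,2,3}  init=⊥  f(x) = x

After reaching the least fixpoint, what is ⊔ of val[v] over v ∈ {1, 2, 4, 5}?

Worklist (9 pops):
  #1 pop 0: in=⊥ → 0 (no change)
  #2 pop 1: in=⊥ → 0 (no change)
  #3 pop 2: in=0 → 0 (was ⊥); enqueue []
  #4 pop 3: in=0 → 0 (was ⊥); enqueue [0,2]
  #5 pop 4: in=0 → 0 (was ⊥); enqueue []
  #6 pop 5: in=0 → 0 (was ⊥); enqueue [4]
  #7 pop 0: in=0 → 0 (no change)
  #8 pop 2: in=0 → 0 (no change)
  #9 pop 4: in=0 → 0 (no change)

Fixpoint:
  val[0] = 0
  val[1] = 0
  val[2] = 0
  val[3] = 0
  val[4] = 0
  val[5] = 0

0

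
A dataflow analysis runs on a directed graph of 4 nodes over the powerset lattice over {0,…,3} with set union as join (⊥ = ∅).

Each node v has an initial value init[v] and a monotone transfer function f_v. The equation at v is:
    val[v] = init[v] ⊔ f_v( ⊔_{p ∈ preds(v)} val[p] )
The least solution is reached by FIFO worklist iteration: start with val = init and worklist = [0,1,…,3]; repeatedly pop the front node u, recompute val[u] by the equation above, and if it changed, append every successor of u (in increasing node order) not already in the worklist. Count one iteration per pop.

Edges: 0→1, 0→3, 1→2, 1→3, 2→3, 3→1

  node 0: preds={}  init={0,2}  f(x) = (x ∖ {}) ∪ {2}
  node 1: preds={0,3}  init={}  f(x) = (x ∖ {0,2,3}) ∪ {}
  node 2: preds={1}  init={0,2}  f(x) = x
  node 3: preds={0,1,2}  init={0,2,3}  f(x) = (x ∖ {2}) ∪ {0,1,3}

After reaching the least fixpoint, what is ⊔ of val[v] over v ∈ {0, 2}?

Trace (7 dequeues):
  [1] u=0 | in {} | out {0,2} | ==
  [2] u=1 | in {0,2,3} | out {} | ==
  [3] u=2 | in {} | out {0,2} | ==
  [4] u=3 | in {0,2} | out {0,1,2,3} | prev {0,2,3} | push {1}
  [5] u=1 | in {0,1,2,3} | out {1} | prev {} | push {2,3}
  [6] u=2 | in {1} | out {0,1,2} | prev {0,2} | push {}
  [7] u=3 | in {0,1,2} | out {0,1,2,3} | ==

Converged values:
  [0] {0,2}
  [1] {1}
  [2] {0,1,2}
  [3] {0,1,2,3}

{0,1,2}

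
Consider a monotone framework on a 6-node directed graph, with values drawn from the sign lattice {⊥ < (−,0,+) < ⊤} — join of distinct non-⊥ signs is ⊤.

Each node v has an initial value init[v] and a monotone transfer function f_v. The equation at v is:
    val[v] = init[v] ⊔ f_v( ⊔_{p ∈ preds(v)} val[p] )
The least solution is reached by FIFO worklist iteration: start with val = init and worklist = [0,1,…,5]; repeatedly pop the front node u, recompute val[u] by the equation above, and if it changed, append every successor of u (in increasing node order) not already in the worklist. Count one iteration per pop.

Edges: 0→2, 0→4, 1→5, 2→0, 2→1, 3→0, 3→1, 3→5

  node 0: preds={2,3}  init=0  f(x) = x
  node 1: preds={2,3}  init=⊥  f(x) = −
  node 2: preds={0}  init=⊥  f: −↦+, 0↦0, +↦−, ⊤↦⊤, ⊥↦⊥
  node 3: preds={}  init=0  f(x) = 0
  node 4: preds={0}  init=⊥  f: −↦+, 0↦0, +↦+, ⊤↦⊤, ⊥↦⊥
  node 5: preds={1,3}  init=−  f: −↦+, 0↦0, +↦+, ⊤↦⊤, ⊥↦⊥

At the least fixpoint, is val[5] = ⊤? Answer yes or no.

Iteration log — 8 steps:
  step 1. node 0  ⊔preds=0  new=0  stable
  step 2. node 1  ⊔preds=0  new=−  old=⊥  +wl: 
  step 3. node 2  ⊔preds=0  new=0  old=⊥  +wl: 0,1
  step 4. node 3  ⊔preds=⊥  new=0  stable
  step 5. node 4  ⊔preds=0  new=0  old=⊥  +wl: 
  step 6. node 5  ⊔preds=⊤  new=⊤  old=−  +wl: 
  step 7. node 0  ⊔preds=0  new=0  stable
  step 8. node 1  ⊔preds=0  new=−  stable

Least fixpoint reached:
  node 0: 0
  node 1: −
  node 2: 0
  node 3: 0
  node 4: 0
  node 5: ⊤

yes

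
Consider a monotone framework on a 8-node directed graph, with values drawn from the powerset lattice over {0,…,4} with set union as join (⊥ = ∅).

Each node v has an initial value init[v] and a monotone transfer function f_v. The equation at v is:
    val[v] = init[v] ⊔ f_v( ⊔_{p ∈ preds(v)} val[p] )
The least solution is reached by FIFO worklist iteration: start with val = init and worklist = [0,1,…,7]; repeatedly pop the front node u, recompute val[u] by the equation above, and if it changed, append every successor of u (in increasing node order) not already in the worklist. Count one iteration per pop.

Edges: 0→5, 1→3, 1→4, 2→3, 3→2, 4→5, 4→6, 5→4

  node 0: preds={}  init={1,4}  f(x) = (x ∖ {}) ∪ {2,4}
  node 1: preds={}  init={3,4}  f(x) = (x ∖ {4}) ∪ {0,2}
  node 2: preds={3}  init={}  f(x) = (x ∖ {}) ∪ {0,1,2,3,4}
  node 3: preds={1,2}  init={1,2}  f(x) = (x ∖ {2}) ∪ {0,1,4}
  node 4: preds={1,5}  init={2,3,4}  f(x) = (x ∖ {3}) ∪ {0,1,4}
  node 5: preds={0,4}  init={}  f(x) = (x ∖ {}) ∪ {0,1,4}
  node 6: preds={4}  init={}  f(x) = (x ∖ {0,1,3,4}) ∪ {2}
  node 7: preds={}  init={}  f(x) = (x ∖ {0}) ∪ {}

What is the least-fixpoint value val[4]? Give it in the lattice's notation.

Worklist (10 pops):
  #1 pop 0: in={} → {1,2,4} (was {1,4}); enqueue []
  #2 pop 1: in={} → {0,2,3,4} (was {3,4}); enqueue []
  #3 pop 2: in={1,2} → {0,1,2,3,4} (was {}); enqueue []
  #4 pop 3: in={0,1,2,3,4} → {0,1,2,3,4} (was {1,2}); enqueue [2]
  #5 pop 4: in={0,2,3,4} → {0,1,2,3,4} (was {2,3,4}); enqueue []
  #6 pop 5: in={0,1,2,3,4} → {0,1,2,3,4} (was {}); enqueue [4]
  #7 pop 6: in={0,1,2,3,4} → {2} (was {}); enqueue []
  #8 pop 7: in={} → {} (no change)
  #9 pop 2: in={0,1,2,3,4} → {0,1,2,3,4} (no change)
  #10 pop 4: in={0,1,2,3,4} → {0,1,2,3,4} (no change)

Fixpoint:
  val[0] = {1,2,4}
  val[1] = {0,2,3,4}
  val[2] = {0,1,2,3,4}
  val[3] = {0,1,2,3,4}
  val[4] = {0,1,2,3,4}
  val[5] = {0,1,2,3,4}
  val[6] = {2}
  val[7] = {}

{0,1,2,3,4}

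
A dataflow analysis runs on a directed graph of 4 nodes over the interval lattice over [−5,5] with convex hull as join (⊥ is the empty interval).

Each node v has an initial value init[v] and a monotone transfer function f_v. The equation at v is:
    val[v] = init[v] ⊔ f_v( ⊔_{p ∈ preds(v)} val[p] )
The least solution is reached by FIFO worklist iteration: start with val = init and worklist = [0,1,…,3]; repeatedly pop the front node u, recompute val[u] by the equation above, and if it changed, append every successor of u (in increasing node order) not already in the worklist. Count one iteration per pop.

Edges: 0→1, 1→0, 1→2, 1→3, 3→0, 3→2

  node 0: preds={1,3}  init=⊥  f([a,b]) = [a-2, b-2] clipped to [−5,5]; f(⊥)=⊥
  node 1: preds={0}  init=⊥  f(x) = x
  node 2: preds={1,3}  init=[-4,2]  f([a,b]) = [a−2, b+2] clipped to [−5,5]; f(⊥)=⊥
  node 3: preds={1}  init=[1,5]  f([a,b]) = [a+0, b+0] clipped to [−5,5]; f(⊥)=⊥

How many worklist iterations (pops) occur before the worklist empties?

Trace (16 dequeues):
  [1] u=0 | in [1,5] | out [-1,3] | prev ⊥ | push {}
  [2] u=1 | in [-1,3] | out [-1,3] | prev ⊥ | push {0}
  [3] u=2 | in [-1,5] | out [-4,5] | prev [-4,2] | push {}
  [4] u=3 | in [-1,3] | out [-1,5] | prev [1,5] | push {2}
  [5] u=0 | in [-1,5] | out [-3,3] | prev [-1,3] | push {1}
  [6] u=2 | in [-1,5] | out [-4,5] | ==
  [7] u=1 | in [-3,3] | out [-3,3] | prev [-1,3] | push {0,2,3}
  [8] u=0 | in [-3,5] | out [-5,3] | prev [-3,3] | push {1}
  [9] u=2 | in [-3,5] | out [-5,5] | prev [-4,5] | push {}
  [10] u=3 | in [-3,3] | out [-3,5] | prev [-1,5] | push {0,2}
  [11] u=1 | in [-5,3] | out [-5,3] | prev [-3,3] | push {3}
  [12] u=0 | in [-5,5] | out [-5,3] | ==
  [13] u=2 | in [-5,5] | out [-5,5] | ==
  [14] u=3 | in [-5,3] | out [-5,5] | prev [-3,5] | push {0,2}
  [15] u=0 | in [-5,5] | out [-5,3] | ==
  [16] u=2 | in [-5,5] | out [-5,5] | ==

Converged values:
  [0] [-5,3]
  [1] [-5,3]
  [2] [-5,5]
  [3] [-5,5]

16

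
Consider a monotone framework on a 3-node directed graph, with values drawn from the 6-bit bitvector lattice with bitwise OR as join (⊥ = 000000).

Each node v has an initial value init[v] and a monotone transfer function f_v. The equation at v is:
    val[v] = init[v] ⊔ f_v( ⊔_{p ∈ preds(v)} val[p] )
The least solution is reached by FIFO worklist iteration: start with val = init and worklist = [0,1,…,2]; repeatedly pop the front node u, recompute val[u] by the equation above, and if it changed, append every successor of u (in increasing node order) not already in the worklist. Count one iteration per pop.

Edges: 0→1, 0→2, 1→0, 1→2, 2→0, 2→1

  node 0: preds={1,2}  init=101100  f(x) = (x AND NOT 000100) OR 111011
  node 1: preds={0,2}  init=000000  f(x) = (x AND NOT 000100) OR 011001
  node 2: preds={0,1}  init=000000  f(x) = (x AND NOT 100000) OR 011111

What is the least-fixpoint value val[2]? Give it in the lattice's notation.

Worklist (5 pops):
  #1 pop 0: in=000000 → 111111 (was 101100); enqueue []
  #2 pop 1: in=111111 → 111011 (was 000000); enqueue [0]
  #3 pop 2: in=111111 → 011111 (was 000000); enqueue [1]
  #4 pop 0: in=111111 → 111111 (no change)
  #5 pop 1: in=111111 → 111011 (no change)

Fixpoint:
  val[0] = 111111
  val[1] = 111011
  val[2] = 011111

011111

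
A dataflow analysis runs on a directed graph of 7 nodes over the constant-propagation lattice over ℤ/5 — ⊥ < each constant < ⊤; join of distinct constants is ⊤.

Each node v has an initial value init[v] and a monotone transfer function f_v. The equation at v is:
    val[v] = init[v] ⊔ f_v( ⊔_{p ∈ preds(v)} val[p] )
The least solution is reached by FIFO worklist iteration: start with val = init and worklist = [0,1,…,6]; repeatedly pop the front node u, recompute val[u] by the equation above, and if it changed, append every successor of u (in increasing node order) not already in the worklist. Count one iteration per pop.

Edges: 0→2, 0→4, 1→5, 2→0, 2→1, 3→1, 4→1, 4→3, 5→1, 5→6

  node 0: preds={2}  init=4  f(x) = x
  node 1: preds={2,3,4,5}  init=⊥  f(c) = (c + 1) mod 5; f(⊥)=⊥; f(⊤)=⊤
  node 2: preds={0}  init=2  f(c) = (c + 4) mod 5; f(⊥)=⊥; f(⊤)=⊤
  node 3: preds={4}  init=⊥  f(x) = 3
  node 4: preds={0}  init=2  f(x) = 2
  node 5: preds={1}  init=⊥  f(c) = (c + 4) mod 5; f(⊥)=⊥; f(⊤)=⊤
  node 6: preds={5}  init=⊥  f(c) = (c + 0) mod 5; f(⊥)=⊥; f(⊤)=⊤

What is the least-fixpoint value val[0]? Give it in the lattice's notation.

⊤

Iteration log — 12 steps:
  step 1. node 0  ⊔preds=2  new=⊤  old=4  +wl: 
  step 2. node 1  ⊔preds=2  new=3  old=⊥  +wl: 
  step 3. node 2  ⊔preds=⊤  new=⊤  old=2  +wl: 0,1
  step 4. node 3  ⊔preds=2  new=3  old=⊥  +wl: 
  step 5. node 4  ⊔preds=⊤  new=2  stable
  step 6. node 5  ⊔preds=3  new=2  old=⊥  +wl: 
  step 7. node 6  ⊔preds=2  new=2  old=⊥  +wl: 
  step 8. node 0  ⊔preds=⊤  new=⊤  stable
  step 9. node 1  ⊔preds=⊤  new=⊤  old=3  +wl: 5
  step 10. node 5  ⊔preds=⊤  new=⊤  old=2  +wl: 1,6
  step 11. node 1  ⊔preds=⊤  new=⊤  stable
  step 12. node 6  ⊔preds=⊤  new=⊤  old=2  +wl: 

Least fixpoint reached:
  node 0: ⊤
  node 1: ⊤
  node 2: ⊤
  node 3: 3
  node 4: 2
  node 5: ⊤
  node 6: ⊤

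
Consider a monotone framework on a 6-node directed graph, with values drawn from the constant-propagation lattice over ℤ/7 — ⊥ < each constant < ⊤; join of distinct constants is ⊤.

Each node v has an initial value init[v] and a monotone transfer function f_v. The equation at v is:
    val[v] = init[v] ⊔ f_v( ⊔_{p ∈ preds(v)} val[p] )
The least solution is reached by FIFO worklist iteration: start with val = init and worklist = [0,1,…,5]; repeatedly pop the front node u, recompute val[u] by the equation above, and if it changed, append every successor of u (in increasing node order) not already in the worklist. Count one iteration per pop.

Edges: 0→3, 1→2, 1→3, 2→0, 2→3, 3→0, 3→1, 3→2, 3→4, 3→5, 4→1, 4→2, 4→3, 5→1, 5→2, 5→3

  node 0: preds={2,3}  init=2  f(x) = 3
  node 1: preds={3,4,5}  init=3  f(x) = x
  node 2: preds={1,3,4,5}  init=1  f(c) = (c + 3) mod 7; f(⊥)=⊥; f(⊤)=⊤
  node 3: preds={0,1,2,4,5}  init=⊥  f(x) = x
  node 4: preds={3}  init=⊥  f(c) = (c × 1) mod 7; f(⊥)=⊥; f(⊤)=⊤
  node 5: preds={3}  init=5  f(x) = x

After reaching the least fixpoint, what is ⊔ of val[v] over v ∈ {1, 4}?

⊤

Trace (10 dequeues):
  [1] u=0 | in 1 | out ⊤ | prev 2 | push {}
  [2] u=1 | in 5 | out ⊤ | prev 3 | push {}
  [3] u=2 | in ⊤ | out ⊤ | prev 1 | push {0}
  [4] u=3 | in ⊤ | out ⊤ | prev ⊥ | push {1,2}
  [5] u=4 | in ⊤ | out ⊤ | prev ⊥ | push {3}
  [6] u=5 | in ⊤ | out ⊤ | prev 5 | push {}
  [7] u=0 | in ⊤ | out ⊤ | ==
  [8] u=1 | in ⊤ | out ⊤ | ==
  [9] u=2 | in ⊤ | out ⊤ | ==
  [10] u=3 | in ⊤ | out ⊤ | ==

Converged values:
  [0] ⊤
  [1] ⊤
  [2] ⊤
  [3] ⊤
  [4] ⊤
  [5] ⊤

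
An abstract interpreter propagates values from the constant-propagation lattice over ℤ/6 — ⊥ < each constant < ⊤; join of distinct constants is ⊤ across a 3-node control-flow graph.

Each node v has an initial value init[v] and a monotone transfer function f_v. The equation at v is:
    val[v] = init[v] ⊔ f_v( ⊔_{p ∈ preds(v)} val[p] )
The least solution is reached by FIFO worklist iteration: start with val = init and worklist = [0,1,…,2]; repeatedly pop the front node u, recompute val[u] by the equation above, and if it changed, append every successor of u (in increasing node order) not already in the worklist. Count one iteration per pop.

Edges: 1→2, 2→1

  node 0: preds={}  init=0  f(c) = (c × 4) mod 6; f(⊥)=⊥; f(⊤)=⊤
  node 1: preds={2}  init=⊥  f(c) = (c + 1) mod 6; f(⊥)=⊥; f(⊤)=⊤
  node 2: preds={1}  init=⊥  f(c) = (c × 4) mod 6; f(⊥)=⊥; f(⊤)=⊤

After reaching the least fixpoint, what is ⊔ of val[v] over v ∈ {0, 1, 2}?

Iteration log — 3 steps:
  step 1. node 0  ⊔preds=⊥  new=0  stable
  step 2. node 1  ⊔preds=⊥  new=⊥  stable
  step 3. node 2  ⊔preds=⊥  new=⊥  stable

Least fixpoint reached:
  node 0: 0
  node 1: ⊥
  node 2: ⊥

0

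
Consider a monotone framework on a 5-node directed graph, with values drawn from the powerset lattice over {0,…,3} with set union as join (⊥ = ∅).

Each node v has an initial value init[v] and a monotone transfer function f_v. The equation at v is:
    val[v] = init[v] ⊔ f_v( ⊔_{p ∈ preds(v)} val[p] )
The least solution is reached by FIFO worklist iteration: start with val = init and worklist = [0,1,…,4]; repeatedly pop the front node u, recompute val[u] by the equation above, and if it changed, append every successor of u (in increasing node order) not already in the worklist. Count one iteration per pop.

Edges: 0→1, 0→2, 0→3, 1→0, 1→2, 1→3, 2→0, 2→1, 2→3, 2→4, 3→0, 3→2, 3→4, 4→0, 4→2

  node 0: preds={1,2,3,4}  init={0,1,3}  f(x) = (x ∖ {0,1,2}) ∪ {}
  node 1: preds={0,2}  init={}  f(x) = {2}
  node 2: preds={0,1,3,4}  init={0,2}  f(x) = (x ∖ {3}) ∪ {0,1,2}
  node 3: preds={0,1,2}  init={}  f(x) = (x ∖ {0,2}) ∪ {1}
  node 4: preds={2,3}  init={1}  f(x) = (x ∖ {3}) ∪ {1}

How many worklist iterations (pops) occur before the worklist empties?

8

Iteration log — 8 steps:
  step 1. node 0  ⊔preds={0,1,2}  new={0,1,3}  stable
  step 2. node 1  ⊔preds={0,1,2,3}  new={2}  old={}  +wl: 0
  step 3. node 2  ⊔preds={0,1,2,3}  new={0,1,2}  old={0,2}  +wl: 1
  step 4. node 3  ⊔preds={0,1,2,3}  new={1,3}  old={}  +wl: 2
  step 5. node 4  ⊔preds={0,1,2,3}  new={0,1,2}  old={1}  +wl: 
  step 6. node 0  ⊔preds={0,1,2,3}  new={0,1,3}  stable
  step 7. node 1  ⊔preds={0,1,2,3}  new={2}  stable
  step 8. node 2  ⊔preds={0,1,2,3}  new={0,1,2}  stable

Least fixpoint reached:
  node 0: {0,1,3}
  node 1: {2}
  node 2: {0,1,2}
  node 3: {1,3}
  node 4: {0,1,2}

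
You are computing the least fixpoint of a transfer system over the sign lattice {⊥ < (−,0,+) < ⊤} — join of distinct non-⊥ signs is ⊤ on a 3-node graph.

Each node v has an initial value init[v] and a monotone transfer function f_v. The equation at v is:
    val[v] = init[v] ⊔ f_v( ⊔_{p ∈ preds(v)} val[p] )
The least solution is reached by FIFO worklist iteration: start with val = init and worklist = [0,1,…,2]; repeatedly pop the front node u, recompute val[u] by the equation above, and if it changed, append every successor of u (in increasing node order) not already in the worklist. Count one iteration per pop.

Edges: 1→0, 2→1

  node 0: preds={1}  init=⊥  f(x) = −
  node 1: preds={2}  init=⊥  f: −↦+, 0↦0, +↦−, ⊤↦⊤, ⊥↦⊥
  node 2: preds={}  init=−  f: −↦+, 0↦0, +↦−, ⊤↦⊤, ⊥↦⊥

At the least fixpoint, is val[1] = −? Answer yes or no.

Trace (4 dequeues):
  [1] u=0 | in ⊥ | out − | prev ⊥ | push {}
  [2] u=1 | in − | out + | prev ⊥ | push {0}
  [3] u=2 | in ⊥ | out − | ==
  [4] u=0 | in + | out − | ==

Converged values:
  [0] −
  [1] +
  [2] −

no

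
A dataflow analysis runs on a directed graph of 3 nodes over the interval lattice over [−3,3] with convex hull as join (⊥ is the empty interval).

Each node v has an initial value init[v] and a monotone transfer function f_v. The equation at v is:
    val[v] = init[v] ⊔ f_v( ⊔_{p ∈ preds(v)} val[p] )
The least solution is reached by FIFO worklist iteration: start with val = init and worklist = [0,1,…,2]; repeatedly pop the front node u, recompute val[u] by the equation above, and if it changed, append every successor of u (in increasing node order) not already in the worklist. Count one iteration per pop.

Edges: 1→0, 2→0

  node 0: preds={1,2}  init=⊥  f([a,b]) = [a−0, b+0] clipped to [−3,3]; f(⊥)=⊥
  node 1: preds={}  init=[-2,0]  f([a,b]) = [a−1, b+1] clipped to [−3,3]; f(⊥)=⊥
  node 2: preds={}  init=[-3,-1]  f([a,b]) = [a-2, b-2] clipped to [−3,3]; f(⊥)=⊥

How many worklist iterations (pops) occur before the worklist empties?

Worklist (3 pops):
  #1 pop 0: in=[-3,0] → [-3,0] (was ⊥); enqueue []
  #2 pop 1: in=⊥ → [-2,0] (no change)
  #3 pop 2: in=⊥ → [-3,-1] (no change)

Fixpoint:
  val[0] = [-3,0]
  val[1] = [-2,0]
  val[2] = [-3,-1]

3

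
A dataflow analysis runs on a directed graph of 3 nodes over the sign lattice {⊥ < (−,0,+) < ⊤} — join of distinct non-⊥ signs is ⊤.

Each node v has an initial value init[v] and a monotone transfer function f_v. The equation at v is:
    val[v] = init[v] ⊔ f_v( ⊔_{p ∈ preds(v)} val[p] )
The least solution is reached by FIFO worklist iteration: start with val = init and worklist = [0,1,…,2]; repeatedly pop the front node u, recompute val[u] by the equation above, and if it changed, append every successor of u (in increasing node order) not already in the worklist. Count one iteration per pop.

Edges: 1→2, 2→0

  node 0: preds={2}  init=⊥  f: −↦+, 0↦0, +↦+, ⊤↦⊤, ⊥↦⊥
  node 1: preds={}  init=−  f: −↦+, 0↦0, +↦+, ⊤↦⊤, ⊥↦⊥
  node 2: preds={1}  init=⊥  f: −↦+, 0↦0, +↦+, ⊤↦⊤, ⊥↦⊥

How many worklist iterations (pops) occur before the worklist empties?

4

Trace (4 dequeues):
  [1] u=0 | in ⊥ | out ⊥ | ==
  [2] u=1 | in ⊥ | out − | ==
  [3] u=2 | in − | out + | prev ⊥ | push {0}
  [4] u=0 | in + | out + | prev ⊥ | push {}

Converged values:
  [0] +
  [1] −
  [2] +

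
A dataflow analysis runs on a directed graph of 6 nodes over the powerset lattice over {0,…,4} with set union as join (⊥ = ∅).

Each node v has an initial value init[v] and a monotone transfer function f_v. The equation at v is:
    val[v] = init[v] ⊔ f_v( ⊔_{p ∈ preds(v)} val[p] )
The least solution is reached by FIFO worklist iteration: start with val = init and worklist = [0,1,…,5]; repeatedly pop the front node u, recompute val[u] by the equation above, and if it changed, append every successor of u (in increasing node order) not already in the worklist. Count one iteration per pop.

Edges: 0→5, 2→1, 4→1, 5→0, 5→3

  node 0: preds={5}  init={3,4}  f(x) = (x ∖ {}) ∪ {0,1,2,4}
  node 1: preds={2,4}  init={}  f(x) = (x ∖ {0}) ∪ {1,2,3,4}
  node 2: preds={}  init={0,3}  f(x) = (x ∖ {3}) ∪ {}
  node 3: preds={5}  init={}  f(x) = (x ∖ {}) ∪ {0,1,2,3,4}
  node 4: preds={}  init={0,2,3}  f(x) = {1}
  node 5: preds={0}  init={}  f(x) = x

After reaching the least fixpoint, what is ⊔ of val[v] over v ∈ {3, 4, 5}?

{0,1,2,3,4}

Trace (9 dequeues):
  [1] u=0 | in {} | out {0,1,2,3,4} | prev {3,4} | push {}
  [2] u=1 | in {0,2,3} | out {1,2,3,4} | prev {} | push {}
  [3] u=2 | in {} | out {0,3} | ==
  [4] u=3 | in {} | out {0,1,2,3,4} | prev {} | push {}
  [5] u=4 | in {} | out {0,1,2,3} | prev {0,2,3} | push {1}
  [6] u=5 | in {0,1,2,3,4} | out {0,1,2,3,4} | prev {} | push {0,3}
  [7] u=1 | in {0,1,2,3} | out {1,2,3,4} | ==
  [8] u=0 | in {0,1,2,3,4} | out {0,1,2,3,4} | ==
  [9] u=3 | in {0,1,2,3,4} | out {0,1,2,3,4} | ==

Converged values:
  [0] {0,1,2,3,4}
  [1] {1,2,3,4}
  [2] {0,3}
  [3] {0,1,2,3,4}
  [4] {0,1,2,3}
  [5] {0,1,2,3,4}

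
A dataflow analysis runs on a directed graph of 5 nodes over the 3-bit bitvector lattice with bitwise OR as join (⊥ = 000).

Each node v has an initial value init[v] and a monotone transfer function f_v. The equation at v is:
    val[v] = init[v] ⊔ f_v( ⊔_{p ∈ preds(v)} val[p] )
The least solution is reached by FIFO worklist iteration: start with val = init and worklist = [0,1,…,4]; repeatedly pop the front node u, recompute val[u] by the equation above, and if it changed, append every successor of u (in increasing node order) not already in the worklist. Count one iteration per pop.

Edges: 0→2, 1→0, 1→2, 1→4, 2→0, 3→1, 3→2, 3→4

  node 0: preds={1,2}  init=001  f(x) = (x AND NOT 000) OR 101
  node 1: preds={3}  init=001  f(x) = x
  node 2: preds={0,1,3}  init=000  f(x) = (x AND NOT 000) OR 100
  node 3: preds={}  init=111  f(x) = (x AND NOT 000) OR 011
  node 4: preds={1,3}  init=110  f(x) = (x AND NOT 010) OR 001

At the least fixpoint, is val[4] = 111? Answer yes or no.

yes

Trace (7 dequeues):
  [1] u=0 | in 001 | out 101 | prev 001 | push {}
  [2] u=1 | in 111 | out 111 | prev 001 | push {0}
  [3] u=2 | in 111 | out 111 | prev 000 | push {}
  [4] u=3 | in 000 | out 111 | ==
  [5] u=4 | in 111 | out 111 | prev 110 | push {}
  [6] u=0 | in 111 | out 111 | prev 101 | push {2}
  [7] u=2 | in 111 | out 111 | ==

Converged values:
  [0] 111
  [1] 111
  [2] 111
  [3] 111
  [4] 111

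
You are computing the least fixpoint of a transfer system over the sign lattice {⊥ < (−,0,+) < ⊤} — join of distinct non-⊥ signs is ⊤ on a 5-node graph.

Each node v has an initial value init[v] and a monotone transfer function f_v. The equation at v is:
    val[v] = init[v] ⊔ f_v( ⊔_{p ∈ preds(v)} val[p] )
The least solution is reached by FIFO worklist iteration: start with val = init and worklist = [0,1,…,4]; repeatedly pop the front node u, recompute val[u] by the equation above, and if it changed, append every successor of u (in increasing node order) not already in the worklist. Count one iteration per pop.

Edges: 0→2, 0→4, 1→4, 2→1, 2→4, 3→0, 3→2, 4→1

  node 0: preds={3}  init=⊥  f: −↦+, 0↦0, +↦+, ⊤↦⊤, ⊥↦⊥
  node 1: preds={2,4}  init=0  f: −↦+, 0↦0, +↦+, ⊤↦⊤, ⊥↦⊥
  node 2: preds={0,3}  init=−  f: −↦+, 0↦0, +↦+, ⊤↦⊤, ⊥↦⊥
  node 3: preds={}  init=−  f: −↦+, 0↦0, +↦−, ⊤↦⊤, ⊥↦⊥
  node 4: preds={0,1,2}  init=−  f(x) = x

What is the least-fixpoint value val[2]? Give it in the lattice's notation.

⊤

Trace (6 dequeues):
  [1] u=0 | in − | out + | prev ⊥ | push {}
  [2] u=1 | in − | out ⊤ | prev 0 | push {}
  [3] u=2 | in ⊤ | out ⊤ | prev − | push {1}
  [4] u=3 | in ⊥ | out − | ==
  [5] u=4 | in ⊤ | out ⊤ | prev − | push {}
  [6] u=1 | in ⊤ | out ⊤ | ==

Converged values:
  [0] +
  [1] ⊤
  [2] ⊤
  [3] −
  [4] ⊤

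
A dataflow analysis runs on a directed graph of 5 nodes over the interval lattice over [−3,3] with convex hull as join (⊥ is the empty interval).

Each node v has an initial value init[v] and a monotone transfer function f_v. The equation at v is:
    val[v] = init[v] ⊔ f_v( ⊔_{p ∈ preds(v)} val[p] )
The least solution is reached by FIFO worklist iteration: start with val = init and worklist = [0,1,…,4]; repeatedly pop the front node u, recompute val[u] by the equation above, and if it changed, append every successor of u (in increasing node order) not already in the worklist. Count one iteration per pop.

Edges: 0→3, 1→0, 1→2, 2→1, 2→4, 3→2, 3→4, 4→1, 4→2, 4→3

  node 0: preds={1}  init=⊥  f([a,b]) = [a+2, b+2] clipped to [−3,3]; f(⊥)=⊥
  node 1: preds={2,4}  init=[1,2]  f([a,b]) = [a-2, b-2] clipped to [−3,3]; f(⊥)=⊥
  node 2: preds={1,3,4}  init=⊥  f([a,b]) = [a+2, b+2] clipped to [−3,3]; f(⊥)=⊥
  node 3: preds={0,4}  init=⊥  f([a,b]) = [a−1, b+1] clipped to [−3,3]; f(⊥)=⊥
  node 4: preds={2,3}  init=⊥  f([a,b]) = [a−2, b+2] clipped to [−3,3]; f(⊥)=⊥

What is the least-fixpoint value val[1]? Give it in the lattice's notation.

[-3,2]

Worklist (18 pops):
  #1 pop 0: in=[1,2] → [3,3] (was ⊥); enqueue []
  #2 pop 1: in=⊥ → [1,2] (no change)
  #3 pop 2: in=[1,2] → [3,3] (was ⊥); enqueue [1]
  #4 pop 3: in=[3,3] → [2,3] (was ⊥); enqueue [2]
  #5 pop 4: in=[2,3] → [0,3] (was ⊥); enqueue [3]
  #6 pop 1: in=[0,3] → [-2,2] (was [1,2]); enqueue [0]
  #7 pop 2: in=[-2,3] → [0,3] (was [3,3]); enqueue [1,4]
  #8 pop 3: in=[0,3] → [-1,3] (was [2,3]); enqueue [2]
  #9 pop 0: in=[-2,2] → [0,3] (was [3,3]); enqueue [3]
  #10 pop 1: in=[0,3] → [-2,2] (no change)
  #11 pop 4: in=[-1,3] → [-3,3] (was [0,3]); enqueue [1]
  #12 pop 2: in=[-3,3] → [-1,3] (was [0,3]); enqueue [4]
  #13 pop 3: in=[-3,3] → [-3,3] (was [-1,3]); enqueue [2]
  #14 pop 1: in=[-3,3] → [-3,2] (was [-2,2]); enqueue [0]
  #15 pop 4: in=[-3,3] → [-3,3] (no change)
  #16 pop 2: in=[-3,3] → [-1,3] (no change)
  #17 pop 0: in=[-3,2] → [-1,3] (was [0,3]); enqueue [3]
  #18 pop 3: in=[-3,3] → [-3,3] (no change)

Fixpoint:
  val[0] = [-1,3]
  val[1] = [-3,2]
  val[2] = [-1,3]
  val[3] = [-3,3]
  val[4] = [-3,3]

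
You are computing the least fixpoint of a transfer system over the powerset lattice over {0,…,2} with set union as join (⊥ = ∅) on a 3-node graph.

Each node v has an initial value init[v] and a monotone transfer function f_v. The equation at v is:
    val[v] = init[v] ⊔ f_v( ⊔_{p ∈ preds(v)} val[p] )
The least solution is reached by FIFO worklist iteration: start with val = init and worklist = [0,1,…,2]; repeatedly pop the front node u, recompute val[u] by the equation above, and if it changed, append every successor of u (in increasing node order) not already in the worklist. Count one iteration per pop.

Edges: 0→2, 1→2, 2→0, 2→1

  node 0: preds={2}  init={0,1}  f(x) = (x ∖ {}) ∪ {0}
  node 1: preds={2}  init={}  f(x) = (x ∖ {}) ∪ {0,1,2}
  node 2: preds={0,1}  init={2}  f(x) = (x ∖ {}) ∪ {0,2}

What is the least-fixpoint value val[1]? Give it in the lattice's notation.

Trace (5 dequeues):
  [1] u=0 | in {2} | out {0,1,2} | prev {0,1} | push {}
  [2] u=1 | in {2} | out {0,1,2} | prev {} | push {}
  [3] u=2 | in {0,1,2} | out {0,1,2} | prev {2} | push {0,1}
  [4] u=0 | in {0,1,2} | out {0,1,2} | ==
  [5] u=1 | in {0,1,2} | out {0,1,2} | ==

Converged values:
  [0] {0,1,2}
  [1] {0,1,2}
  [2] {0,1,2}

{0,1,2}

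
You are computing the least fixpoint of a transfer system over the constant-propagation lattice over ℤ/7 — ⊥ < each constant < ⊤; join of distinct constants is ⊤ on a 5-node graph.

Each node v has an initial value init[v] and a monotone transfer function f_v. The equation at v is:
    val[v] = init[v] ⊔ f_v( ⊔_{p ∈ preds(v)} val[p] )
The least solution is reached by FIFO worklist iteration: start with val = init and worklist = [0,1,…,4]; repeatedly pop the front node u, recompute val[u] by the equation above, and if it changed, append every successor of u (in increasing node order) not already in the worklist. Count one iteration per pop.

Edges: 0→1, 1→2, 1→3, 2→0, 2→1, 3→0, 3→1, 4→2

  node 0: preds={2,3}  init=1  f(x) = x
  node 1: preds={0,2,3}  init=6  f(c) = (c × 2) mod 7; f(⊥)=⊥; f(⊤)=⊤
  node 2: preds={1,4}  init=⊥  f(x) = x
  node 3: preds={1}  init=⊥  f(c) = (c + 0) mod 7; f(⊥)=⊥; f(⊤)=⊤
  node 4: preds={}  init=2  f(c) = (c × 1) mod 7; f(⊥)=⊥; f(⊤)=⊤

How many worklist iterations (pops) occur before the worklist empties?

Trace (7 dequeues):
  [1] u=0 | in ⊥ | out 1 | ==
  [2] u=1 | in 1 | out ⊤ | prev 6 | push {}
  [3] u=2 | in ⊤ | out ⊤ | prev ⊥ | push {0,1}
  [4] u=3 | in ⊤ | out ⊤ | prev ⊥ | push {}
  [5] u=4 | in ⊥ | out 2 | ==
  [6] u=0 | in ⊤ | out ⊤ | prev 1 | push {}
  [7] u=1 | in ⊤ | out ⊤ | ==

Converged values:
  [0] ⊤
  [1] ⊤
  [2] ⊤
  [3] ⊤
  [4] 2

7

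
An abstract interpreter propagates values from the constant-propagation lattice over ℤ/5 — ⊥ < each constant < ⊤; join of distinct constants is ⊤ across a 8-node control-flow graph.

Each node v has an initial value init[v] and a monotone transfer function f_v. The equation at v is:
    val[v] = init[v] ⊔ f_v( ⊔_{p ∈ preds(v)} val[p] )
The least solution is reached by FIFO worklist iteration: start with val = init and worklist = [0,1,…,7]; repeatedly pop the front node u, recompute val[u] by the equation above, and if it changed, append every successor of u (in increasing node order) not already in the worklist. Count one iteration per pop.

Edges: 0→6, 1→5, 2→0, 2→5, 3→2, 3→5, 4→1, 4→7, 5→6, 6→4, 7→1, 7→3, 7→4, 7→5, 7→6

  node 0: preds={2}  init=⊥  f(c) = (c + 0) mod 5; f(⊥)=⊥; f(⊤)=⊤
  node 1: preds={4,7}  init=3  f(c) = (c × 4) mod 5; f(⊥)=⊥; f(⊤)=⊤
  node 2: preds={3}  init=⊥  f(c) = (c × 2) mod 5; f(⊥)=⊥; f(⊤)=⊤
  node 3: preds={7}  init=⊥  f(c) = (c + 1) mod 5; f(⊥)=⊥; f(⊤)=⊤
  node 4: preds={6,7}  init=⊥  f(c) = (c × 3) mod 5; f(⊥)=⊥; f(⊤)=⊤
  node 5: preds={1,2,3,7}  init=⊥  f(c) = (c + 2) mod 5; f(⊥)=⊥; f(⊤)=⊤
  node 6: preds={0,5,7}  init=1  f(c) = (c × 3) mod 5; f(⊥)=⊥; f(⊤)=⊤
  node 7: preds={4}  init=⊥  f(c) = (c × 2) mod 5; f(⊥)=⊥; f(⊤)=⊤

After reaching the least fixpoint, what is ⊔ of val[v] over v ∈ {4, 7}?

Trace (27 dequeues):
  [1] u=0 | in ⊥ | out ⊥ | ==
  [2] u=1 | in ⊥ | out 3 | ==
  [3] u=2 | in ⊥ | out ⊥ | ==
  [4] u=3 | in ⊥ | out ⊥ | ==
  [5] u=4 | in 1 | out 3 | prev ⊥ | push {1}
  [6] u=5 | in 3 | out 0 | prev ⊥ | push {}
  [7] u=6 | in 0 | out ⊤ | prev 1 | push {4}
  [8] u=7 | in 3 | out 1 | prev ⊥ | push {3,5,6}
  [9] u=1 | in ⊤ | out ⊤ | prev 3 | push {}
  [10] u=4 | in ⊤ | out ⊤ | prev 3 | push {1,7}
  [11] u=3 | in 1 | out 2 | prev ⊥ | push {2}
  [12] u=5 | in ⊤ | out ⊤ | prev 0 | push {}
  [13] u=6 | in ⊤ | out ⊤ | ==
  [14] u=1 | in ⊤ | out ⊤ | ==
  [15] u=7 | in ⊤ | out ⊤ | prev 1 | push {1,3,4,5,6}
  [16] u=2 | in 2 | out 4 | prev ⊥ | push {0}
  [17] u=1 | in ⊤ | out ⊤ | ==
  [18] u=3 | in ⊤ | out ⊤ | prev 2 | push {2}
  [19] u=4 | in ⊤ | out ⊤ | ==
  [20] u=5 | in ⊤ | out ⊤ | ==
  [21] u=6 | in ⊤ | out ⊤ | ==
  [22] u=0 | in 4 | out 4 | prev ⊥ | push {6}
  [23] u=2 | in ⊤ | out ⊤ | prev 4 | push {0,5}
  [24] u=6 | in ⊤ | out ⊤ | ==
  [25] u=0 | in ⊤ | out ⊤ | prev 4 | push {6}
  [26] u=5 | in ⊤ | out ⊤ | ==
  [27] u=6 | in ⊤ | out ⊤ | ==

Converged values:
  [0] ⊤
  [1] ⊤
  [2] ⊤
  [3] ⊤
  [4] ⊤
  [5] ⊤
  [6] ⊤
  [7] ⊤

⊤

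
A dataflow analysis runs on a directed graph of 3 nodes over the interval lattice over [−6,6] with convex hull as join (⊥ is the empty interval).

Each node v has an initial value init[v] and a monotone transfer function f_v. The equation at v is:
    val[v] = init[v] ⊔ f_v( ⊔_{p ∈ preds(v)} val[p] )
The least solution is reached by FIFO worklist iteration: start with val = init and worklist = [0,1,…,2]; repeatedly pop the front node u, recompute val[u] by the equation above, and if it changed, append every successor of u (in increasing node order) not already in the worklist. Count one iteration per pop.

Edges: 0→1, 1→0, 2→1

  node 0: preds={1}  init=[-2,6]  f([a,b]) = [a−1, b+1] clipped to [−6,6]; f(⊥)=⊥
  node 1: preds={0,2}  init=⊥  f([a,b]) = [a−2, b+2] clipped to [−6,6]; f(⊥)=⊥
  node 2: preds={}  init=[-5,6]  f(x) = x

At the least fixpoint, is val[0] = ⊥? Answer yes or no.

Iteration log — 5 steps:
  step 1. node 0  ⊔preds=⊥  new=[-2,6]  stable
  step 2. node 1  ⊔preds=[-5,6]  new=[-6,6]  old=⊥  +wl: 0
  step 3. node 2  ⊔preds=⊥  new=[-5,6]  stable
  step 4. node 0  ⊔preds=[-6,6]  new=[-6,6]  old=[-2,6]  +wl: 1
  step 5. node 1  ⊔preds=[-6,6]  new=[-6,6]  stable

Least fixpoint reached:
  node 0: [-6,6]
  node 1: [-6,6]
  node 2: [-5,6]

no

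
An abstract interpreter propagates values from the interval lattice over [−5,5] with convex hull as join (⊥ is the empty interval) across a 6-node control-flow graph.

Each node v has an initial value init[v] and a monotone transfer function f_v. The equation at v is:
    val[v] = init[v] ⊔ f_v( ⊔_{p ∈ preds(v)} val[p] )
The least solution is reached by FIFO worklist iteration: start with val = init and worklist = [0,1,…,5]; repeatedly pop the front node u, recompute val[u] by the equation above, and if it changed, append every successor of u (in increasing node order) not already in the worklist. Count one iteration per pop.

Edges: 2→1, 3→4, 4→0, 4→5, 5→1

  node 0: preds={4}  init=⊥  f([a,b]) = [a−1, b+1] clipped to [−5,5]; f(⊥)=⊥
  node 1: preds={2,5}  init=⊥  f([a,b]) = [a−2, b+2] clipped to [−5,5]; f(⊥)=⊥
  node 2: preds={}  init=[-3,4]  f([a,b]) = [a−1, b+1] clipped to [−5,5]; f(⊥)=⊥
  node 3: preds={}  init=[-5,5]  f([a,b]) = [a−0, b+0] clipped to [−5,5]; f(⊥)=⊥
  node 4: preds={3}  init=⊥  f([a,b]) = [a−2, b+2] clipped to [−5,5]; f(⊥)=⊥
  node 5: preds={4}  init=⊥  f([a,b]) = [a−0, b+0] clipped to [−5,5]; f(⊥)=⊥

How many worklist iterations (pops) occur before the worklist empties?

Trace (8 dequeues):
  [1] u=0 | in ⊥ | out ⊥ | ==
  [2] u=1 | in [-3,4] | out [-5,5] | prev ⊥ | push {}
  [3] u=2 | in ⊥ | out [-3,4] | ==
  [4] u=3 | in ⊥ | out [-5,5] | ==
  [5] u=4 | in [-5,5] | out [-5,5] | prev ⊥ | push {0}
  [6] u=5 | in [-5,5] | out [-5,5] | prev ⊥ | push {1}
  [7] u=0 | in [-5,5] | out [-5,5] | prev ⊥ | push {}
  [8] u=1 | in [-5,5] | out [-5,5] | ==

Converged values:
  [0] [-5,5]
  [1] [-5,5]
  [2] [-3,4]
  [3] [-5,5]
  [4] [-5,5]
  [5] [-5,5]

8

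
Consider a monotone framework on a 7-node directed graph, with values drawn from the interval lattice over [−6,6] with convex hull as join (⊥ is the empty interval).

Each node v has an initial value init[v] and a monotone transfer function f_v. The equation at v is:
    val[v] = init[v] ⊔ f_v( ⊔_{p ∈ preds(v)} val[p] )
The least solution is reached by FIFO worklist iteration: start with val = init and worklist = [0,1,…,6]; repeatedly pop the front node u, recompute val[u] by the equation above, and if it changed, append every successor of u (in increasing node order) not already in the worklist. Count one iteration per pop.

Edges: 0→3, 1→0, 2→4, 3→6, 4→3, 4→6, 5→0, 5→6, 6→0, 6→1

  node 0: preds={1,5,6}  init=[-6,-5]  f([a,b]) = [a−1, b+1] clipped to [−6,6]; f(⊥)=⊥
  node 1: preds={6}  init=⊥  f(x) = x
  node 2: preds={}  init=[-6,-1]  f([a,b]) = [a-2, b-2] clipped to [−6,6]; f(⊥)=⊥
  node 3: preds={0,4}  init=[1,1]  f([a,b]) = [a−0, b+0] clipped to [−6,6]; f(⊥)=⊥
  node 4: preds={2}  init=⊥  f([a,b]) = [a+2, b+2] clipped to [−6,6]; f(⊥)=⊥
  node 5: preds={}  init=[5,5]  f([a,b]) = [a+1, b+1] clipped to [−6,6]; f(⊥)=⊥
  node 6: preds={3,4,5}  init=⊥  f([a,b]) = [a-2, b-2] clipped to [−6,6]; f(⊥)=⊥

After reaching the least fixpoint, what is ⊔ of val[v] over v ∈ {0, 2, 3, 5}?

[-6,6]

Iteration log — 11 steps:
  step 1. node 0  ⊔preds=[5,5]  new=[-6,6]  old=[-6,-5]  +wl: 
  step 2. node 1  ⊔preds=⊥  new=⊥  stable
  step 3. node 2  ⊔preds=⊥  new=[-6,-1]  stable
  step 4. node 3  ⊔preds=[-6,6]  new=[-6,6]  old=[1,1]  +wl: 
  step 5. node 4  ⊔preds=[-6,-1]  new=[-4,1]  old=⊥  +wl: 3
  step 6. node 5  ⊔preds=⊥  new=[5,5]  stable
  step 7. node 6  ⊔preds=[-6,6]  new=[-6,4]  old=⊥  +wl: 0,1
  step 8. node 3  ⊔preds=[-6,6]  new=[-6,6]  stable
  step 9. node 0  ⊔preds=[-6,5]  new=[-6,6]  stable
  step 10. node 1  ⊔preds=[-6,4]  new=[-6,4]  old=⊥  +wl: 0
  step 11. node 0  ⊔preds=[-6,5]  new=[-6,6]  stable

Least fixpoint reached:
  node 0: [-6,6]
  node 1: [-6,4]
  node 2: [-6,-1]
  node 3: [-6,6]
  node 4: [-4,1]
  node 5: [5,5]
  node 6: [-6,4]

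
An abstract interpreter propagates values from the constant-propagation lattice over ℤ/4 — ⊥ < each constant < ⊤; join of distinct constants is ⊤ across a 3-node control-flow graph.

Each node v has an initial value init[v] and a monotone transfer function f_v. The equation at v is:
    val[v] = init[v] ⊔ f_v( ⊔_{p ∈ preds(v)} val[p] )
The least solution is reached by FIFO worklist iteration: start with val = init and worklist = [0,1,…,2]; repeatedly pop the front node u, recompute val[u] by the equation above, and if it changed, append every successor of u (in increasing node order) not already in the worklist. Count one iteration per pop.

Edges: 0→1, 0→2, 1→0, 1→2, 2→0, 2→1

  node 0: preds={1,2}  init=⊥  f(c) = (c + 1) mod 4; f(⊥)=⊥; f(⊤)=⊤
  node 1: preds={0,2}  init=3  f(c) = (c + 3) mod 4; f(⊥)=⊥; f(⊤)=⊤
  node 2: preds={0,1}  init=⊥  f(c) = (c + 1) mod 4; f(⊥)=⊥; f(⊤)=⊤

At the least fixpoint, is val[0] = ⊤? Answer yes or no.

Trace (7 dequeues):
  [1] u=0 | in 3 | out 0 | prev ⊥ | push {}
  [2] u=1 | in 0 | out 3 | ==
  [3] u=2 | in ⊤ | out ⊤ | prev ⊥ | push {0,1}
  [4] u=0 | in ⊤ | out ⊤ | prev 0 | push {2}
  [5] u=1 | in ⊤ | out ⊤ | prev 3 | push {0}
  [6] u=2 | in ⊤ | out ⊤ | ==
  [7] u=0 | in ⊤ | out ⊤ | ==

Converged values:
  [0] ⊤
  [1] ⊤
  [2] ⊤

yes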